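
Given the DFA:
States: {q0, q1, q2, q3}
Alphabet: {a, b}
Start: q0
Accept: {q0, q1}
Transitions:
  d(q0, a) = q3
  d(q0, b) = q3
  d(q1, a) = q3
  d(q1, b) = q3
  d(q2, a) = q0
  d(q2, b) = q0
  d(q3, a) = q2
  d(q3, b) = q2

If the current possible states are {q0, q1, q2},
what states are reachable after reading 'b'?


Apply transition on 'b' from each current state:
  d(q0, b) = q3
  d(q1, b) = q3
  d(q2, b) = q0

{q0, q3}


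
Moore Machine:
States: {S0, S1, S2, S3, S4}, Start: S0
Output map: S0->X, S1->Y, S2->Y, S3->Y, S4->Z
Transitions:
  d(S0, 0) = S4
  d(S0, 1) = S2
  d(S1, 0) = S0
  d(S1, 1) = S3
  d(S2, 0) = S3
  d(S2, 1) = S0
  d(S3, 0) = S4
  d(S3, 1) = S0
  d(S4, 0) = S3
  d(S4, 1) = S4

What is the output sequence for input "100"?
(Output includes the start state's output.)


Start: S0 (output X)
  --1--> S2 (output Y)
  --0--> S3 (output Y)
  --0--> S4 (output Z)

"XYYZ"


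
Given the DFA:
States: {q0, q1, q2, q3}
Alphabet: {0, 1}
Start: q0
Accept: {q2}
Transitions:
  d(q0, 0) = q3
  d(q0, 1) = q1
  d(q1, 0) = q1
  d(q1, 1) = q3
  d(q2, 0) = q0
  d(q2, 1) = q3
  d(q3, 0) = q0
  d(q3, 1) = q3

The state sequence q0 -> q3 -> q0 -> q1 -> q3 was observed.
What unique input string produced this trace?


Trace back each transition to find the symbol:
  q0 --[0]--> q3
  q3 --[0]--> q0
  q0 --[1]--> q1
  q1 --[1]--> q3

"0011"


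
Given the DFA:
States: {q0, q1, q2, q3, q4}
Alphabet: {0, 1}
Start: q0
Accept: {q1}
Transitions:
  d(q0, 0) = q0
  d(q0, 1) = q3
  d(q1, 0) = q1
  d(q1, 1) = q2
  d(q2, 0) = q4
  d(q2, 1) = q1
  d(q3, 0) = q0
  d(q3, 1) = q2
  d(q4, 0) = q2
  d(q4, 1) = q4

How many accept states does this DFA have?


Accept states listed: {q1}
Counting: q1(1)

1


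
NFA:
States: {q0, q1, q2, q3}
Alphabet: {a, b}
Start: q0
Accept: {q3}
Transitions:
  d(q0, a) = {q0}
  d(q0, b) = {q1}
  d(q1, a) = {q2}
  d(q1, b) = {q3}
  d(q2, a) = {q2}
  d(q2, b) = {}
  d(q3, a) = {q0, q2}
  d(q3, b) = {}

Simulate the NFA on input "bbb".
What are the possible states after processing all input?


Start: {q0}
  --b--> {q1}
  --b--> {q3}
  --b--> {}

{} (empty set, no valid transitions)


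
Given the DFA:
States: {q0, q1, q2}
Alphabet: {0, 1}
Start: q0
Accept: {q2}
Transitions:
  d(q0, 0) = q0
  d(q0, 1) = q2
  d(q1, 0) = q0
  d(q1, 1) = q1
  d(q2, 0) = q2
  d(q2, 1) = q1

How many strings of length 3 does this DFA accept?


Enumerating all length-3 strings:
  "000" -> q0 [reject]
  "001" -> q2 [accept]
  "010" -> q2 [accept]
  "011" -> q1 [reject]
  "100" -> q2 [accept]
  "101" -> q1 [reject]
  "110" -> q0 [reject]
  "111" -> q1 [reject]

3 out of 8


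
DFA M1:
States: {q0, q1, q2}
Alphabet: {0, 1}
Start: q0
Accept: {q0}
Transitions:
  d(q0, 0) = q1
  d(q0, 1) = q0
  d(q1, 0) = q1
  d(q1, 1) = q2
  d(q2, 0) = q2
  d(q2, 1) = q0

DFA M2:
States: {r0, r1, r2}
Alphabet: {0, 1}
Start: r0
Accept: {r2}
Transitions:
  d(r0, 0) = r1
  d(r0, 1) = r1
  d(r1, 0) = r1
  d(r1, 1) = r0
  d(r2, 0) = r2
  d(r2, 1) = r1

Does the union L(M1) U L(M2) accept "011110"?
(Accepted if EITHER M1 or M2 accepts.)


M1: final=q1 accepted=False
M2: final=r1 accepted=False

No, union rejects (neither accepts)


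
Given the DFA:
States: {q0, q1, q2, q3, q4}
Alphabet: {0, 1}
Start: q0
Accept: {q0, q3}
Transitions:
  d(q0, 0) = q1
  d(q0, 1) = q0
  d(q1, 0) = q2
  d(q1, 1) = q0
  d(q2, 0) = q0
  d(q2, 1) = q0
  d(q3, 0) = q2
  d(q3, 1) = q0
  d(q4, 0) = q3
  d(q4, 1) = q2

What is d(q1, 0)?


Looking up transition d(q1, 0)

q2


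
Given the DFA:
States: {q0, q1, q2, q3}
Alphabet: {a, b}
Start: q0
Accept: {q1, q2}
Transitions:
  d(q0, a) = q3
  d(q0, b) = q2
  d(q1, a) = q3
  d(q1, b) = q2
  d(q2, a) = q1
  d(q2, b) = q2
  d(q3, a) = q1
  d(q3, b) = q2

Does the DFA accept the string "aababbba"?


Trace: q0 -> q3 -> q1 -> q2 -> q1 -> q2 -> q2 -> q2 -> q1
Final state: q1
Accept states: {q1, q2}

Yes, accepted (final state q1 is an accept state)


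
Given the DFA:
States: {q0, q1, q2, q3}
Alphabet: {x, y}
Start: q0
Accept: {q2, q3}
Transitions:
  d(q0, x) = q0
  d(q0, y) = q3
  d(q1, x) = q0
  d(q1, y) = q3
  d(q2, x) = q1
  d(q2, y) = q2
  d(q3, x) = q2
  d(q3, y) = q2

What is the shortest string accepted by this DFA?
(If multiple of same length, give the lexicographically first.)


BFS by string length (lex-first path to each state shown):
  len 0: q0<-""
  len 1: q0<-"x", q3<-"y"
Found accept state at length 1.

"y"


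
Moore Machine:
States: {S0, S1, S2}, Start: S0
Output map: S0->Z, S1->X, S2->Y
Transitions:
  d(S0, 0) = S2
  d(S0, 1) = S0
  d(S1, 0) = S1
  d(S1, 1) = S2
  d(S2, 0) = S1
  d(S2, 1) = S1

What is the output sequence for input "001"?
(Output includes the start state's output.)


Start: S0 (output Z)
  --0--> S2 (output Y)
  --0--> S1 (output X)
  --1--> S2 (output Y)

"ZYXY"


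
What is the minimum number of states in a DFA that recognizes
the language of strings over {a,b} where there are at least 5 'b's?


States: count = 0, 1, ..., 4, and a final '>= 5' state.
Total: 5 + 1 = 6. Accept = '>= 5' state.

6


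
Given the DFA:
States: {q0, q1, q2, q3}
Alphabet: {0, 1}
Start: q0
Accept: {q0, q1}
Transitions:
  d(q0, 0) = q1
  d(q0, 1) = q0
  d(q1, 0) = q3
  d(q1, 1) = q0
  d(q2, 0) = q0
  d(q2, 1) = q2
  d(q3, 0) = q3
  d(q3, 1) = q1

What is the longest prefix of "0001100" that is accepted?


Run the DFA, marking each prefix where the state is accepting:
  "" -> q0 [accept]
  "0" -> q1 [accept]
  "00" -> q3 [reject]
  "000" -> q3 [reject]
  "0001" -> q1 [accept]
  "00011" -> q0 [accept]
  "000110" -> q1 [accept]
  "0001100" -> q3 [reject]

"000110"


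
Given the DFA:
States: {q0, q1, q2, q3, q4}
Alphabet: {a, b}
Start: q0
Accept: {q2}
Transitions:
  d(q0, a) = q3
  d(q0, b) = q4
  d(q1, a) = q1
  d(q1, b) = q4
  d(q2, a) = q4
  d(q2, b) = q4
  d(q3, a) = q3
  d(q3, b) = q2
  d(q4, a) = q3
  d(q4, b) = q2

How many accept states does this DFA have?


Accept states listed: {q2}
Counting: q2(1)

1


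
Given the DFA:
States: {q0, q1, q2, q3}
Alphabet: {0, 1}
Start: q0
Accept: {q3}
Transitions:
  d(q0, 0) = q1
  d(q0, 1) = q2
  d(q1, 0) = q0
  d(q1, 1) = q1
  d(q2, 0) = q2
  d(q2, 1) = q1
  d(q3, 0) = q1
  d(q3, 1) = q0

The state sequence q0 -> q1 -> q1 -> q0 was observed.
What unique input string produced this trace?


Trace back each transition to find the symbol:
  q0 --[0]--> q1
  q1 --[1]--> q1
  q1 --[0]--> q0

"010"


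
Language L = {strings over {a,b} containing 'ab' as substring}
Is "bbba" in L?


'ab' does not occur

No, "bbba" is not in L


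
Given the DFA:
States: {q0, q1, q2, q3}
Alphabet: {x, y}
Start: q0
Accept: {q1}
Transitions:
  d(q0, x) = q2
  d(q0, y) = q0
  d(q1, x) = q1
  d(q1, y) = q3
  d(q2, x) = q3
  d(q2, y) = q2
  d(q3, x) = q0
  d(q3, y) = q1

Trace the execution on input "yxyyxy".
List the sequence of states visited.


Input: yxyyxy
d(q0, y) = q0
d(q0, x) = q2
d(q2, y) = q2
d(q2, y) = q2
d(q2, x) = q3
d(q3, y) = q1


q0 -> q0 -> q2 -> q2 -> q2 -> q3 -> q1


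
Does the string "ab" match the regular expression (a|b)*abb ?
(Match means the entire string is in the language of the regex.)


|string| = 2; first = 'a'; last = 'b'

No, "ab" does not match (a|b)*abb


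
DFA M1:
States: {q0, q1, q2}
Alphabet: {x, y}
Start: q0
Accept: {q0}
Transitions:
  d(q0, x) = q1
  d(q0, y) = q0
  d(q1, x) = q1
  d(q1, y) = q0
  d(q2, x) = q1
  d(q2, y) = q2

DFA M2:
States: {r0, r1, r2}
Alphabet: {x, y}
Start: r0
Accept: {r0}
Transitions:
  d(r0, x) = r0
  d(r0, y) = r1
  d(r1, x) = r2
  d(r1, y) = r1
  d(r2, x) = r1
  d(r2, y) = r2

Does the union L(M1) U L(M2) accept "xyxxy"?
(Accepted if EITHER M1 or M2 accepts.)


M1: final=q0 accepted=True
M2: final=r1 accepted=False

Yes, union accepts


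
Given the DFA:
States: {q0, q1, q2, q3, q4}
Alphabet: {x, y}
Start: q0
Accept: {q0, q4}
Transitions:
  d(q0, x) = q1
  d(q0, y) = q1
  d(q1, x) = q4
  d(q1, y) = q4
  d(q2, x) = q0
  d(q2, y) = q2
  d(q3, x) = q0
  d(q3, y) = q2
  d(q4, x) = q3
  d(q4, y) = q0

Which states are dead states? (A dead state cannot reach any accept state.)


Forward reachability from each state:
  q0 -> reaches accept state q0 (live)
  q1 -> reaches accept state q0 (live)
  q2 -> reaches accept state q0 (live)
  q3 -> reaches accept state q0 (live)
  q4 -> reaches accept state q0 (live)

None (all states can reach an accept state)


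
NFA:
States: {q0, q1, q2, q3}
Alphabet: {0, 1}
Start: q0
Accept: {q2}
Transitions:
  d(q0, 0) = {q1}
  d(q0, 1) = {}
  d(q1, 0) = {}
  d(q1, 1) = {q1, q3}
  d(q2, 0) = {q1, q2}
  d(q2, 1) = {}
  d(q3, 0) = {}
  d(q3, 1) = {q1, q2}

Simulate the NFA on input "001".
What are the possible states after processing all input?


Start: {q0}
  --0--> {q1}
  --0--> {}
  --1--> {}

{} (empty set, no valid transitions)


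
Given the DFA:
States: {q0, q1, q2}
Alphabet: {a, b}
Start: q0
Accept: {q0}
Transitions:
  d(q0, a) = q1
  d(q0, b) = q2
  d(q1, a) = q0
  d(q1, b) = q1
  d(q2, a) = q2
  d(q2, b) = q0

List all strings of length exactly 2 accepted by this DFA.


All strings of length 2: 4 total
Accepted: 2

"aa", "bb"


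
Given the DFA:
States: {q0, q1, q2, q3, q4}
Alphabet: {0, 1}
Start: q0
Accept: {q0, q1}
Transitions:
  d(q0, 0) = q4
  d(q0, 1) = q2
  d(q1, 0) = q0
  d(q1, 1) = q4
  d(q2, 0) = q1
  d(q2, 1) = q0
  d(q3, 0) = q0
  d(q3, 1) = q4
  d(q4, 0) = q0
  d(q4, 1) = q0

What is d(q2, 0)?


Looking up transition d(q2, 0)

q1


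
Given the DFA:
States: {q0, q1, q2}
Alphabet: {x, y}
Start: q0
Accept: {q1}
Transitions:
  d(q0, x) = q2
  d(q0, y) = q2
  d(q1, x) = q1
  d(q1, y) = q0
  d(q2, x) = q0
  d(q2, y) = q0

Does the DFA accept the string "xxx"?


Trace: q0 -> q2 -> q0 -> q2
Final state: q2
Accept states: {q1}

No, rejected (final state q2 is not an accept state)


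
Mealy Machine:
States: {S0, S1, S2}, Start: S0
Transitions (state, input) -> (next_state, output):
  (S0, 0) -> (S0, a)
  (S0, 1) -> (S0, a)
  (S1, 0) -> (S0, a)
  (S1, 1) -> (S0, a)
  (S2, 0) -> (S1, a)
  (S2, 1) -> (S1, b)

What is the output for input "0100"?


Step-by-step:
  (S0, 0) -> (S0, a)
  (S0, 1) -> (S0, a)
  (S0, 0) -> (S0, a)
  (S0, 0) -> (S0, a)

"aaaa"


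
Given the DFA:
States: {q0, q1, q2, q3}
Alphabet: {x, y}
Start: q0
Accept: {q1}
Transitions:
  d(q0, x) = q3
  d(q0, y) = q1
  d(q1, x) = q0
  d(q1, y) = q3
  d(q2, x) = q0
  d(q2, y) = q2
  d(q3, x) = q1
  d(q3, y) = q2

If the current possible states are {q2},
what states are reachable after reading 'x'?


Apply transition on 'x' from each current state:
  d(q2, x) = q0

{q0}


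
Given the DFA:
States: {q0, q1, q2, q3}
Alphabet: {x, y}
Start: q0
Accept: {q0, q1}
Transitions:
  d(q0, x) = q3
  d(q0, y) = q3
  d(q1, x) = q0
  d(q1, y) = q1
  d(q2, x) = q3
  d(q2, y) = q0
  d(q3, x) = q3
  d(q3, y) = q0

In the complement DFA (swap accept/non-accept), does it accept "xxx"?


Trace: q0 -> q3 -> q3 -> q3
Final: q3
Original accept: {q0, q1}
Complement: q3 is not in original accept

Yes, complement accepts (original rejects)


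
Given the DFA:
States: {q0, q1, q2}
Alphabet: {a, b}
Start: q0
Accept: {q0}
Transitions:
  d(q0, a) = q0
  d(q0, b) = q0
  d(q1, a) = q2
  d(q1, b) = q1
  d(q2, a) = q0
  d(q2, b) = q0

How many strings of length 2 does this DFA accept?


Enumerating all length-2 strings:
  "aa" -> q0 [accept]
  "ab" -> q0 [accept]
  "ba" -> q0 [accept]
  "bb" -> q0 [accept]

4 out of 4


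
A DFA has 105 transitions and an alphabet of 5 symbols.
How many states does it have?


Each state has exactly one transition per symbol.
states = transitions / |alphabet| = 105 / 5 = 21

21


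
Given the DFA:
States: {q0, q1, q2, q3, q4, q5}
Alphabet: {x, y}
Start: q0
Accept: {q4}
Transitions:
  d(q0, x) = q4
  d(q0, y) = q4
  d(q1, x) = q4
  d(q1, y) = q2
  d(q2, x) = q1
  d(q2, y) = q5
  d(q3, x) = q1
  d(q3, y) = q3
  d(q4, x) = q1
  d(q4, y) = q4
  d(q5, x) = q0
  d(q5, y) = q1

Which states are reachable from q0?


BFS from q0:
  layer 0: {q0}
  layer 1: {q4}
  layer 2: {q1}
  layer 3: {q2}
  layer 4: {q5}

{q0, q1, q2, q4, q5}


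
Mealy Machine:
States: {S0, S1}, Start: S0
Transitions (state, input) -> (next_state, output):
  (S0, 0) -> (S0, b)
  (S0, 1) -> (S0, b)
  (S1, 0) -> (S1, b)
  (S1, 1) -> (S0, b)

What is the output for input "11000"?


Step-by-step:
  (S0, 1) -> (S0, b)
  (S0, 1) -> (S0, b)
  (S0, 0) -> (S0, b)
  (S0, 0) -> (S0, b)
  (S0, 0) -> (S0, b)

"bbbbb"


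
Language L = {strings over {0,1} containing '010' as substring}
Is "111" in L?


'010' does not occur

No, "111" is not in L


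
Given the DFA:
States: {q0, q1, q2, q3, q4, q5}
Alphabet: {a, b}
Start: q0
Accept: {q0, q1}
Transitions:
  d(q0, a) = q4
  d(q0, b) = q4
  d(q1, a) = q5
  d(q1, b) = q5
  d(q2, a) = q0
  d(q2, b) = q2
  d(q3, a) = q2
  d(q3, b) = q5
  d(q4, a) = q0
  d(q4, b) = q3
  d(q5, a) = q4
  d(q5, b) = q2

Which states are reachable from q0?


BFS from q0:
  layer 0: {q0}
  layer 1: {q4}
  layer 2: {q3}
  layer 3: {q2, q5}

{q0, q2, q3, q4, q5}


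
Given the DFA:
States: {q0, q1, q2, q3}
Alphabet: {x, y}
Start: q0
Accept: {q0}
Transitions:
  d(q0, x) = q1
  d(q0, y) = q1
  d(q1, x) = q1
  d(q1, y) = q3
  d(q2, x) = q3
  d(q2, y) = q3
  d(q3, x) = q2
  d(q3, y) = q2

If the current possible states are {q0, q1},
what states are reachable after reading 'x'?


Apply transition on 'x' from each current state:
  d(q0, x) = q1
  d(q1, x) = q1

{q1}


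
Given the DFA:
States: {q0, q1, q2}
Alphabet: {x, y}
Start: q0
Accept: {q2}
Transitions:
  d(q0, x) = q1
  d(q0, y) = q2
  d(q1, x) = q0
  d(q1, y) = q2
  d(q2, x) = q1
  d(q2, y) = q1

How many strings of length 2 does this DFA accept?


Enumerating all length-2 strings:
  "xx" -> q0 [reject]
  "xy" -> q2 [accept]
  "yx" -> q1 [reject]
  "yy" -> q1 [reject]

1 out of 4


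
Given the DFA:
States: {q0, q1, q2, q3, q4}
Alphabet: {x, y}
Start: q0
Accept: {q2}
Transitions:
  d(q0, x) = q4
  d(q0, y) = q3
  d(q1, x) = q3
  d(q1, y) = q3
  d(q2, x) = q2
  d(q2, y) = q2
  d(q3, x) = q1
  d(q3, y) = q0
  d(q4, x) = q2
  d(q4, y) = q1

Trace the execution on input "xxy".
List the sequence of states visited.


Input: xxy
d(q0, x) = q4
d(q4, x) = q2
d(q2, y) = q2


q0 -> q4 -> q2 -> q2


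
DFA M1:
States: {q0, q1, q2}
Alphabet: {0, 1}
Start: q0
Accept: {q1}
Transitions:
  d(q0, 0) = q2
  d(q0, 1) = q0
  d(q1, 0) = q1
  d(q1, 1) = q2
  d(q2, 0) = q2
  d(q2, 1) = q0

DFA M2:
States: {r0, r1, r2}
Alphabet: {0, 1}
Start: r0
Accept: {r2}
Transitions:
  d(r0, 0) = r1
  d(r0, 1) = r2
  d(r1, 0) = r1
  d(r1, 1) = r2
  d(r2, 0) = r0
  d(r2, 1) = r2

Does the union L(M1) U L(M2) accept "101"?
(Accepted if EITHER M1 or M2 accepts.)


M1: final=q0 accepted=False
M2: final=r2 accepted=True

Yes, union accepts


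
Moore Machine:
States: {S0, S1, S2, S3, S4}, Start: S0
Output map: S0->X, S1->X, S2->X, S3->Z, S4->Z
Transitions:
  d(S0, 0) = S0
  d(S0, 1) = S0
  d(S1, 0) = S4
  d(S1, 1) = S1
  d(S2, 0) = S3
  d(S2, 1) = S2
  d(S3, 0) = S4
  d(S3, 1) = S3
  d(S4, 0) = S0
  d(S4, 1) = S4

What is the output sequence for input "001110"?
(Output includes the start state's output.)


Start: S0 (output X)
  --0--> S0 (output X)
  --0--> S0 (output X)
  --1--> S0 (output X)
  --1--> S0 (output X)
  --1--> S0 (output X)
  --0--> S0 (output X)

"XXXXXXX"


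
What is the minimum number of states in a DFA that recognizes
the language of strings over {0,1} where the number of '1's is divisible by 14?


States track (count of '1') mod 14.
Need 14 states: one per remainder 0..13; accept = remainder 0.

14


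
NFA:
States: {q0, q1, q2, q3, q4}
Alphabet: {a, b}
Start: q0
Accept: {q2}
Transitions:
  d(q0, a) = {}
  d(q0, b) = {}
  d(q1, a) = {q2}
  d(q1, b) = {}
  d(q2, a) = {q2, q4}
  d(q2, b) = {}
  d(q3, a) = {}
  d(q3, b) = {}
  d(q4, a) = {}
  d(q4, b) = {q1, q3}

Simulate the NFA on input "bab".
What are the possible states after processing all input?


Start: {q0}
  --b--> {}
  --a--> {}
  --b--> {}

{} (empty set, no valid transitions)


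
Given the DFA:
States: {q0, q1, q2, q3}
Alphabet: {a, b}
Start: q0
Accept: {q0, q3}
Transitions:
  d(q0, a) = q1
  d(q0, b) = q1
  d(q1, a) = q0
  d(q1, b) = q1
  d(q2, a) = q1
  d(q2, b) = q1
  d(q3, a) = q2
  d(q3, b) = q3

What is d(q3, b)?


Looking up transition d(q3, b)

q3


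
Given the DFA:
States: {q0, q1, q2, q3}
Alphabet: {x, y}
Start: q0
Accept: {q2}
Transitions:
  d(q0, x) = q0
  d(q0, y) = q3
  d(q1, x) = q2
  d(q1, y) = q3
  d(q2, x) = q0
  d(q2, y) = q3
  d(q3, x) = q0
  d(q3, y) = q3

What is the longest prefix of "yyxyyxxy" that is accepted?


Run the DFA, marking each prefix where the state is accepting:
  "" -> q0 [reject]
  "y" -> q3 [reject]
  "yy" -> q3 [reject]
  "yyx" -> q0 [reject]
  "yyxy" -> q3 [reject]
  "yyxyy" -> q3 [reject]
  "yyxyyx" -> q0 [reject]
  "yyxyyxx" -> q0 [reject]
  "yyxyyxxy" -> q3 [reject]

No prefix is accepted


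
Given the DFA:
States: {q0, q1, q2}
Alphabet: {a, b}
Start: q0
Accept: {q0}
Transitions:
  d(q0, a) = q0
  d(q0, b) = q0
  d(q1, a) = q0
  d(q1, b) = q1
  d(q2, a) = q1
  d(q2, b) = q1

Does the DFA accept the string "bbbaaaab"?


Trace: q0 -> q0 -> q0 -> q0 -> q0 -> q0 -> q0 -> q0 -> q0
Final state: q0
Accept states: {q0}

Yes, accepted (final state q0 is an accept state)


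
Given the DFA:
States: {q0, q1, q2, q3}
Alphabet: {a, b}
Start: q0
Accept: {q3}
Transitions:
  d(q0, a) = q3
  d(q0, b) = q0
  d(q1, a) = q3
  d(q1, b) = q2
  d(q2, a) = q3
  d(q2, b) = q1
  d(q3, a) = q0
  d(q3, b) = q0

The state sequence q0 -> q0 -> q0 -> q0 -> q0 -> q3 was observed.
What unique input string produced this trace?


Trace back each transition to find the symbol:
  q0 --[b]--> q0
  q0 --[b]--> q0
  q0 --[b]--> q0
  q0 --[b]--> q0
  q0 --[a]--> q3

"bbbba"


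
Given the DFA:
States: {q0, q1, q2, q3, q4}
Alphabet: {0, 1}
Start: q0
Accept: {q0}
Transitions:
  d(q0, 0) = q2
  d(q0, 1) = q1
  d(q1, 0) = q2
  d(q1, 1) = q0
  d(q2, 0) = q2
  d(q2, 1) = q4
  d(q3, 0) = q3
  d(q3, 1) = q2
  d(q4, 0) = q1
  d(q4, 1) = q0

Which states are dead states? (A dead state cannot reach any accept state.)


Forward reachability from each state:
  q0 -> reaches accept state q0 (live)
  q1 -> reaches accept state q0 (live)
  q2 -> reaches accept state q0 (live)
  q3 -> reaches accept state q0 (live)
  q4 -> reaches accept state q0 (live)

None (all states can reach an accept state)


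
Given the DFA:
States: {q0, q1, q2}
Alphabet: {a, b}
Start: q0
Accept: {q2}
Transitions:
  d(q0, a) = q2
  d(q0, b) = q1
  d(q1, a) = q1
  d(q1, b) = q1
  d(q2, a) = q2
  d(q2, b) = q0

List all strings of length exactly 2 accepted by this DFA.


All strings of length 2: 4 total
Accepted: 1

"aa"


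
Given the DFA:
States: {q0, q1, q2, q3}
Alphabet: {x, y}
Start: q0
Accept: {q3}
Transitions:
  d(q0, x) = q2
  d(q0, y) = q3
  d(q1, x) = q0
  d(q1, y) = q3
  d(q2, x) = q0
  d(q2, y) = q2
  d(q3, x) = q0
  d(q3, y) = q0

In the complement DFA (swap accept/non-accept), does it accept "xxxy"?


Trace: q0 -> q2 -> q0 -> q2 -> q2
Final: q2
Original accept: {q3}
Complement: q2 is not in original accept

Yes, complement accepts (original rejects)


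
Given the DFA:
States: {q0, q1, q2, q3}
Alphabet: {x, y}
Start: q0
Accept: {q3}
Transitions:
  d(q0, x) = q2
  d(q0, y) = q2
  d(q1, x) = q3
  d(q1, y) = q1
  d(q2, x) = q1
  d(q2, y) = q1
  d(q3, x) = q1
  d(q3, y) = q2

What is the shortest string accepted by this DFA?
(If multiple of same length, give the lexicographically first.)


BFS by string length (lex-first path to each state shown):
  len 0: q0<-""
  len 1: q2<-"x"
  len 2: q1<-"xx"
  len 3: q1<-"xxy", q3<-"xxx"
Found accept state at length 3.

"xxx"


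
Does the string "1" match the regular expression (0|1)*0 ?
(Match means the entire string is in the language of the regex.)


|string| = 1; first = '1'; last = '1'

No, "1" does not match (0|1)*0


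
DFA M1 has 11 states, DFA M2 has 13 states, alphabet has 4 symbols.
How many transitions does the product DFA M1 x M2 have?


Product DFA has 11 * 13 = 143 states.
Each has 4 transitions: 143 * 4 = 572

572


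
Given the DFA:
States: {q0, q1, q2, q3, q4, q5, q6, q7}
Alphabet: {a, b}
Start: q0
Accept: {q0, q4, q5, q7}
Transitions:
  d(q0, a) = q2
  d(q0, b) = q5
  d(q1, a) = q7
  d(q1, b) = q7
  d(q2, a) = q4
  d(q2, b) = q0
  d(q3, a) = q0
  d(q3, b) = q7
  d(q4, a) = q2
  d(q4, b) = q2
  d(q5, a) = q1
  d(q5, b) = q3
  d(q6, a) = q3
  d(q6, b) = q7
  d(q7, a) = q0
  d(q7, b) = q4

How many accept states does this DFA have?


Accept states listed: {q0, q4, q5, q7}
Counting: q0(1) q4(2) q5(3) q7(4)

4


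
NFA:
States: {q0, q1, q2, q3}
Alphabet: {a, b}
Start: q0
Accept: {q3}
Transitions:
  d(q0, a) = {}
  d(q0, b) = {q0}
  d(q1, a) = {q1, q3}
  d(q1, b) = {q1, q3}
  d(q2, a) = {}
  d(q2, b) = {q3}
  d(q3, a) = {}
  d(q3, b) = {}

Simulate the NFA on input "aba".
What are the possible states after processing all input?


Start: {q0}
  --a--> {}
  --b--> {}
  --a--> {}

{} (empty set, no valid transitions)


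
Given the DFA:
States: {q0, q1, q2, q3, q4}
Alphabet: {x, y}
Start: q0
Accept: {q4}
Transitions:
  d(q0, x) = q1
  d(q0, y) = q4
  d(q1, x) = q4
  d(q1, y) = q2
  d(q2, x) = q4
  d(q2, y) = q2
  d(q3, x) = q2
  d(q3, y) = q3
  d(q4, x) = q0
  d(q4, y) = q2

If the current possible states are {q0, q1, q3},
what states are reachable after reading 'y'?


Apply transition on 'y' from each current state:
  d(q0, y) = q4
  d(q1, y) = q2
  d(q3, y) = q3

{q2, q3, q4}


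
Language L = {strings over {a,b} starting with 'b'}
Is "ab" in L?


first symbol = 'a'

No, "ab" is not in L


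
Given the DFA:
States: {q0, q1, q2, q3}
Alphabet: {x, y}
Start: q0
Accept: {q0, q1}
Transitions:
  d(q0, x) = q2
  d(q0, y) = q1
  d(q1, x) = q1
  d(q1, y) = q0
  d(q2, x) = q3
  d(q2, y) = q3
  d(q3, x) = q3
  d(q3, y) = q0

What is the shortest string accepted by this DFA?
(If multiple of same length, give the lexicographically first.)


BFS by string length (lex-first path to each state shown):
  len 0: q0<-""
Found accept state at length 0.

"" (empty string)


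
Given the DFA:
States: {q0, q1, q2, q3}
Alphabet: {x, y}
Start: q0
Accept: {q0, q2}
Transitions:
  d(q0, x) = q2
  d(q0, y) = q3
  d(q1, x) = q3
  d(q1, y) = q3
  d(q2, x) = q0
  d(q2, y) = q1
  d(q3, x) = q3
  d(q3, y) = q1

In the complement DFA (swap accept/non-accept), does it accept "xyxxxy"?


Trace: q0 -> q2 -> q1 -> q3 -> q3 -> q3 -> q1
Final: q1
Original accept: {q0, q2}
Complement: q1 is not in original accept

Yes, complement accepts (original rejects)


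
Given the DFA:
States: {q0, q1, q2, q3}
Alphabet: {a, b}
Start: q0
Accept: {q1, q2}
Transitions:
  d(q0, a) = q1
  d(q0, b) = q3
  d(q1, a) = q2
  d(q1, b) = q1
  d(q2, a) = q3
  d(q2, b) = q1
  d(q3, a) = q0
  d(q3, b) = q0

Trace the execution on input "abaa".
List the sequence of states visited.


Input: abaa
d(q0, a) = q1
d(q1, b) = q1
d(q1, a) = q2
d(q2, a) = q3


q0 -> q1 -> q1 -> q2 -> q3


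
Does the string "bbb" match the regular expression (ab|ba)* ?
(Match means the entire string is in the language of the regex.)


|string| = 3; first = 'b'; last = 'b'

No, "bbb" does not match (ab|ba)*


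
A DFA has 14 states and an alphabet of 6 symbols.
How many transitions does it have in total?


Each state has exactly one transition per symbol.
14 * 6 = 84

84


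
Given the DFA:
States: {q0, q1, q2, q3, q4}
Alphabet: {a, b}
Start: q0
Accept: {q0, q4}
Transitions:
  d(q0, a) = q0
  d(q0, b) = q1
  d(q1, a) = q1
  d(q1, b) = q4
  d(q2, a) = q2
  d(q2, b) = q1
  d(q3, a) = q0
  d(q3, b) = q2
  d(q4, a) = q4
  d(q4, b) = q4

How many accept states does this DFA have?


Accept states listed: {q0, q4}
Counting: q0(1) q4(2)

2


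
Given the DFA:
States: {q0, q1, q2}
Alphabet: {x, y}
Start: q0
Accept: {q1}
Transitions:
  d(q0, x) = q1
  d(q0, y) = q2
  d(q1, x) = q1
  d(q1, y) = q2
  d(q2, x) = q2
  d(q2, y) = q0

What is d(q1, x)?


Looking up transition d(q1, x)

q1


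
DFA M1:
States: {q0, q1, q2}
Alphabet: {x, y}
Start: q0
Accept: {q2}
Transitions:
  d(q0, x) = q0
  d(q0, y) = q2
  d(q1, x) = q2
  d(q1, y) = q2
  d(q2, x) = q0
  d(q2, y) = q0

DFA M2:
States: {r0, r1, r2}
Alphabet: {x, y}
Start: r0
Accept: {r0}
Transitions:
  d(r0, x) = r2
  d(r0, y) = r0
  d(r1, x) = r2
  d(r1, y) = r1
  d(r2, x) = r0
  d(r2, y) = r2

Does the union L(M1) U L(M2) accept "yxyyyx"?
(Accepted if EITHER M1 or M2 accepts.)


M1: final=q0 accepted=False
M2: final=r0 accepted=True

Yes, union accepts


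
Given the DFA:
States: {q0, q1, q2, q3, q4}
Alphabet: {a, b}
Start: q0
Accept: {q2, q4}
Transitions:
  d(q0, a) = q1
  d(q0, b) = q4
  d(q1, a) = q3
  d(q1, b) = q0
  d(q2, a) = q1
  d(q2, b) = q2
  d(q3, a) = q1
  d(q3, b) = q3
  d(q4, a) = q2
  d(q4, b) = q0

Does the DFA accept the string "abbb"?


Trace: q0 -> q1 -> q0 -> q4 -> q0
Final state: q0
Accept states: {q2, q4}

No, rejected (final state q0 is not an accept state)


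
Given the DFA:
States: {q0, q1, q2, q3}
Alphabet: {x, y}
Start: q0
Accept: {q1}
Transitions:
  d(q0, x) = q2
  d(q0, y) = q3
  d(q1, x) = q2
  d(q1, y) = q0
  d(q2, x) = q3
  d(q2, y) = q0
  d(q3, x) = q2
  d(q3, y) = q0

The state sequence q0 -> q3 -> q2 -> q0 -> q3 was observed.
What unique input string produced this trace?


Trace back each transition to find the symbol:
  q0 --[y]--> q3
  q3 --[x]--> q2
  q2 --[y]--> q0
  q0 --[y]--> q3

"yxyy"


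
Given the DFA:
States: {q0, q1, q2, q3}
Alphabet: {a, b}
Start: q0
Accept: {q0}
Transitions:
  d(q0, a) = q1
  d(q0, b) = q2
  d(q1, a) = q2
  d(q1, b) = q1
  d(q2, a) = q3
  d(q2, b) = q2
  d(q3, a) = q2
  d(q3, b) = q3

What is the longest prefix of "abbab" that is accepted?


Run the DFA, marking each prefix where the state is accepting:
  "" -> q0 [accept]
  "a" -> q1 [reject]
  "ab" -> q1 [reject]
  "abb" -> q1 [reject]
  "abba" -> q2 [reject]
  "abbab" -> q2 [reject]

""


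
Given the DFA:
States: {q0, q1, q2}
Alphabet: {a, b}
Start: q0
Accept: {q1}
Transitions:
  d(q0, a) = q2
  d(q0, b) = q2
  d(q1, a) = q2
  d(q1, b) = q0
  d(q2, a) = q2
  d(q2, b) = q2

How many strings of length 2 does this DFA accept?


Enumerating all length-2 strings:
  "aa" -> q2 [reject]
  "ab" -> q2 [reject]
  "ba" -> q2 [reject]
  "bb" -> q2 [reject]

0 out of 4


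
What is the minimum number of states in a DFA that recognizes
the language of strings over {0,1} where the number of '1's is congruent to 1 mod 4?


States track (count of '1') mod 4.
Need 4 states: one per remainder 0..3; accept = remainder 1.

4


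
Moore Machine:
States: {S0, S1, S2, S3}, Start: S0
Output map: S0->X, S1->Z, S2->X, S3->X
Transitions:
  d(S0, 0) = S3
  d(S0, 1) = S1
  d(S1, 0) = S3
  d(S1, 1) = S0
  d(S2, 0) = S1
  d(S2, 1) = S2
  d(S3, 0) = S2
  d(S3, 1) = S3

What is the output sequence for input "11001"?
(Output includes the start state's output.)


Start: S0 (output X)
  --1--> S1 (output Z)
  --1--> S0 (output X)
  --0--> S3 (output X)
  --0--> S2 (output X)
  --1--> S2 (output X)

"XZXXXX"


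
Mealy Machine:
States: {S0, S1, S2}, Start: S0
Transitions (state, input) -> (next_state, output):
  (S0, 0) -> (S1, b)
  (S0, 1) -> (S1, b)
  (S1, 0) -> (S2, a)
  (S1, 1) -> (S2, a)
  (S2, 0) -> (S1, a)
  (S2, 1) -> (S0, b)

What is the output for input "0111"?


Step-by-step:
  (S0, 0) -> (S1, b)
  (S1, 1) -> (S2, a)
  (S2, 1) -> (S0, b)
  (S0, 1) -> (S1, b)

"babb"


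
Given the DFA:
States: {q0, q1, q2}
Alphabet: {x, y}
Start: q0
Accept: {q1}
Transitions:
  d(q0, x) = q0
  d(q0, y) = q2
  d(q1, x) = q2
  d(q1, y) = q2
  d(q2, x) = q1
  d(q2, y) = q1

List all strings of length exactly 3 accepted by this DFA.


All strings of length 3: 8 total
Accepted: 2

"xyx", "xyy"


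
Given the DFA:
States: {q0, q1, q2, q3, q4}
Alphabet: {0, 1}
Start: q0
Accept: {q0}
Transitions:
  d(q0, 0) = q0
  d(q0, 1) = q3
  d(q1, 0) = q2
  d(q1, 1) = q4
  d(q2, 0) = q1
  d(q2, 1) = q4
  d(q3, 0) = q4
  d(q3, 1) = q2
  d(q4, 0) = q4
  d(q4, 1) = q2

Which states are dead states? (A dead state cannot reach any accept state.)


Forward reachability from each state:
  q0 -> reaches accept state q0 (live)
  q1 -> reaches {q1, q2, q4}, no accept state (dead)
  q2 -> reaches {q1, q2, q4}, no accept state (dead)
  q3 -> reaches {q1, q2, q3, q4}, no accept state (dead)
  q4 -> reaches {q1, q2, q4}, no accept state (dead)

{q1, q2, q3, q4}


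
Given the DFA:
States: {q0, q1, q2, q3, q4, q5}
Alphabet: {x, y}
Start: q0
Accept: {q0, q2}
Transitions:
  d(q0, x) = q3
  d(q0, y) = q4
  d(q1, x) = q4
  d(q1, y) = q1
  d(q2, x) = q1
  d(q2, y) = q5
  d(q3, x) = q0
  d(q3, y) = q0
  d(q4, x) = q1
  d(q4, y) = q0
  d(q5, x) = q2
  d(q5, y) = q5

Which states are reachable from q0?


BFS from q0:
  layer 0: {q0}
  layer 1: {q3, q4}
  layer 2: {q1}

{q0, q1, q3, q4}


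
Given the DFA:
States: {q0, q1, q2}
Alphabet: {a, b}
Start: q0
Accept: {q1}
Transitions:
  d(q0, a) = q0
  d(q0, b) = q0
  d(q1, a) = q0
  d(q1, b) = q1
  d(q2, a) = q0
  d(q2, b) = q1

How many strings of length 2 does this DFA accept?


Enumerating all length-2 strings:
  "aa" -> q0 [reject]
  "ab" -> q0 [reject]
  "ba" -> q0 [reject]
  "bb" -> q0 [reject]

0 out of 4


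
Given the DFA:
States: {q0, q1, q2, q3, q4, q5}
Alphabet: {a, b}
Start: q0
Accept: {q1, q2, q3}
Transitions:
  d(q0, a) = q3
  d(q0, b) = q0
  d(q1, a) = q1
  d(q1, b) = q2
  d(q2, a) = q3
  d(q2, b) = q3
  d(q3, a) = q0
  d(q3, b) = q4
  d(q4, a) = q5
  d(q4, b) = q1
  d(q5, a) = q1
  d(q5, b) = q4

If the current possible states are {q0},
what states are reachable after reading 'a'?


Apply transition on 'a' from each current state:
  d(q0, a) = q3

{q3}


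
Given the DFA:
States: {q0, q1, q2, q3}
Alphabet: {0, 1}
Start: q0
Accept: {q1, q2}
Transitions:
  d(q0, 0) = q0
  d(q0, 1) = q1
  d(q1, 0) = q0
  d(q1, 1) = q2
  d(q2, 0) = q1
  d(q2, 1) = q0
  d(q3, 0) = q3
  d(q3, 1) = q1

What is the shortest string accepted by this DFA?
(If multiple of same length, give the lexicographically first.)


BFS by string length (lex-first path to each state shown):
  len 0: q0<-""
  len 1: q0<-"0", q1<-"1"
Found accept state at length 1.

"1"


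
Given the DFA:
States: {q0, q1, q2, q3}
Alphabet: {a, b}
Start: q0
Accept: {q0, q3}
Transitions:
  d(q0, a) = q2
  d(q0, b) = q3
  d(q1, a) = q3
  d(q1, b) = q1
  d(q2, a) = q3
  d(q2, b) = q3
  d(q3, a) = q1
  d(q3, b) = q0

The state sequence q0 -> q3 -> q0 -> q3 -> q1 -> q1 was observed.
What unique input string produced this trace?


Trace back each transition to find the symbol:
  q0 --[b]--> q3
  q3 --[b]--> q0
  q0 --[b]--> q3
  q3 --[a]--> q1
  q1 --[b]--> q1

"bbbab"


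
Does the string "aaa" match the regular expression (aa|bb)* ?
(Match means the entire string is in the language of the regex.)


|string| = 3; first = 'a'; last = 'a'

No, "aaa" does not match (aa|bb)*


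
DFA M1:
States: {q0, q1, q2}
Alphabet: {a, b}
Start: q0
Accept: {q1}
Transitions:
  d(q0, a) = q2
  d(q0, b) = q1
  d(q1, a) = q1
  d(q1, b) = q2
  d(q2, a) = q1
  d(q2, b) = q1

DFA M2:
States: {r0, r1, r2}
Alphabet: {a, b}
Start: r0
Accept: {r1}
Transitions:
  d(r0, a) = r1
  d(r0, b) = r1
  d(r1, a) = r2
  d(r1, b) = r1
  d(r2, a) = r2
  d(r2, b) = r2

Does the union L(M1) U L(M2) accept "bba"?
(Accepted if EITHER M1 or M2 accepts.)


M1: final=q1 accepted=True
M2: final=r2 accepted=False

Yes, union accepts


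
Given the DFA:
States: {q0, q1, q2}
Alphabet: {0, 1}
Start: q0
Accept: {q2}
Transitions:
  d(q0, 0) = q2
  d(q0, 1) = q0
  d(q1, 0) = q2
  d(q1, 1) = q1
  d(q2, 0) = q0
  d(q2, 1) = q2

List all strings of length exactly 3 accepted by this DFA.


All strings of length 3: 8 total
Accepted: 4

"000", "011", "101", "110"


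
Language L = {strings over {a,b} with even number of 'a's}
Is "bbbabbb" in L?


count('a') = 1; 1 mod 2 = 1

No, "bbbabbb" is not in L


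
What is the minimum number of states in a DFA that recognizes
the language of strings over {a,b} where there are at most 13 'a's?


States: count = 0, 1, ..., 13 (all accepting; 14 states), plus a dead state for count > 13.
Total: 14 + 1 = 15.

15


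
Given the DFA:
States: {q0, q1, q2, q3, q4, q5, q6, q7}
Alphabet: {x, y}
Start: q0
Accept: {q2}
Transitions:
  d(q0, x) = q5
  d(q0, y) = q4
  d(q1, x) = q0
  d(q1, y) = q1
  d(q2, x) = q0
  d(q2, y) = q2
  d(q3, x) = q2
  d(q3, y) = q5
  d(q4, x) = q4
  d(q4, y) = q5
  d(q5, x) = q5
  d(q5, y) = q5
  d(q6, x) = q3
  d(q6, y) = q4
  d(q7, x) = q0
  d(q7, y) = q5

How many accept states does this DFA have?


Accept states listed: {q2}
Counting: q2(1)

1


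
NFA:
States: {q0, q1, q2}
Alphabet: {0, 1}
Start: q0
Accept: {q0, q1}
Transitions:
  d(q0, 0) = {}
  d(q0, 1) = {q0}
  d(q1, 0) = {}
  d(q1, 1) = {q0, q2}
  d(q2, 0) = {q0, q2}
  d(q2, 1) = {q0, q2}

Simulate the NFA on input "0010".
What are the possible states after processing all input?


Start: {q0}
  --0--> {}
  --0--> {}
  --1--> {}
  --0--> {}

{} (empty set, no valid transitions)


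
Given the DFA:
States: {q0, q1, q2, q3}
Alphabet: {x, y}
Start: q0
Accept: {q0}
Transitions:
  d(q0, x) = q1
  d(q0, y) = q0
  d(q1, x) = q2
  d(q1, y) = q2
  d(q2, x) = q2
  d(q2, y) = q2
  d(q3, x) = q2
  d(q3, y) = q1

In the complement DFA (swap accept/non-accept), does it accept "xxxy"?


Trace: q0 -> q1 -> q2 -> q2 -> q2
Final: q2
Original accept: {q0}
Complement: q2 is not in original accept

Yes, complement accepts (original rejects)


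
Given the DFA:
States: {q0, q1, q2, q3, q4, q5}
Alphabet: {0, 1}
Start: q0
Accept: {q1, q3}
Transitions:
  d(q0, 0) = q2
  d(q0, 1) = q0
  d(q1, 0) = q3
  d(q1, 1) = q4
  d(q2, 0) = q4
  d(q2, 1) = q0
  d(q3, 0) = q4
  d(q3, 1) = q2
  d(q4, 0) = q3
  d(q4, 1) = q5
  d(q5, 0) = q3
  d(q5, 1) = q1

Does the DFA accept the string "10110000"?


Trace: q0 -> q0 -> q2 -> q0 -> q0 -> q2 -> q4 -> q3 -> q4
Final state: q4
Accept states: {q1, q3}

No, rejected (final state q4 is not an accept state)


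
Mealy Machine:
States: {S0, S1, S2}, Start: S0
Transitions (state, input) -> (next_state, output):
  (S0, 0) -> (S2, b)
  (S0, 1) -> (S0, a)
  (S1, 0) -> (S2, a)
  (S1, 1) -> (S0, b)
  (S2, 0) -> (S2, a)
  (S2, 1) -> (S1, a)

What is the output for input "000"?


Step-by-step:
  (S0, 0) -> (S2, b)
  (S2, 0) -> (S2, a)
  (S2, 0) -> (S2, a)

"baa"


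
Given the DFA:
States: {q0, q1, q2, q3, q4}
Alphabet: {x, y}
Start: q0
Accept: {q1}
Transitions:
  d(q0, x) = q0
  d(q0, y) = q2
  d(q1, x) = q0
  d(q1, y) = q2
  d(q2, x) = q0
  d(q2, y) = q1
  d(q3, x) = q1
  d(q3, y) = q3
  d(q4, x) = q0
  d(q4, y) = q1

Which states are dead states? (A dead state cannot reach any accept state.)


Forward reachability from each state:
  q0 -> reaches accept state q1 (live)
  q1 -> reaches accept state q1 (live)
  q2 -> reaches accept state q1 (live)
  q3 -> reaches accept state q1 (live)
  q4 -> reaches accept state q1 (live)

None (all states can reach an accept state)


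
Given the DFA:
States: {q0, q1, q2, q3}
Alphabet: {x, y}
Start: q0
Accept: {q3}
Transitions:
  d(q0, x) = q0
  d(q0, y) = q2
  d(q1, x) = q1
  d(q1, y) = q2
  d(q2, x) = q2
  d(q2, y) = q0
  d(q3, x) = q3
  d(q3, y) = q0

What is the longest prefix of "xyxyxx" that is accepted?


Run the DFA, marking each prefix where the state is accepting:
  "" -> q0 [reject]
  "x" -> q0 [reject]
  "xy" -> q2 [reject]
  "xyx" -> q2 [reject]
  "xyxy" -> q0 [reject]
  "xyxyx" -> q0 [reject]
  "xyxyxx" -> q0 [reject]

No prefix is accepted


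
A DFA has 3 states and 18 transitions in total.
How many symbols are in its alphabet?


Each state has exactly one transition per symbol.
|alphabet| = transitions / states = 18 / 3 = 6

6


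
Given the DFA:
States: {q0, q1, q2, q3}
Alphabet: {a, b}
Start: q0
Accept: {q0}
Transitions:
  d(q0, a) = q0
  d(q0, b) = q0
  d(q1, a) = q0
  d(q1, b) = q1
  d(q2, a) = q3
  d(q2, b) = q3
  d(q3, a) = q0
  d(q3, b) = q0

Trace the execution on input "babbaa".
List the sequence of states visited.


Input: babbaa
d(q0, b) = q0
d(q0, a) = q0
d(q0, b) = q0
d(q0, b) = q0
d(q0, a) = q0
d(q0, a) = q0


q0 -> q0 -> q0 -> q0 -> q0 -> q0 -> q0


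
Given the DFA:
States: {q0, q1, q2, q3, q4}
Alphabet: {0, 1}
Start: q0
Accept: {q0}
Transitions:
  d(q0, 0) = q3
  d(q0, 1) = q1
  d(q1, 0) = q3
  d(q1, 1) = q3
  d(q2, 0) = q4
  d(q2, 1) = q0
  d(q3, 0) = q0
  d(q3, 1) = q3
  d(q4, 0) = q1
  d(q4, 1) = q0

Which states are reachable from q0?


BFS from q0:
  layer 0: {q0}
  layer 1: {q1, q3}

{q0, q1, q3}


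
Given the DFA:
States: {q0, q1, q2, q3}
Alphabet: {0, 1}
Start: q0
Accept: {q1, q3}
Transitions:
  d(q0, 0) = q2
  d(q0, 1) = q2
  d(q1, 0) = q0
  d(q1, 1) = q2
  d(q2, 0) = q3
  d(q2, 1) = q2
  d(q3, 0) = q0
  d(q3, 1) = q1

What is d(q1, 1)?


Looking up transition d(q1, 1)

q2


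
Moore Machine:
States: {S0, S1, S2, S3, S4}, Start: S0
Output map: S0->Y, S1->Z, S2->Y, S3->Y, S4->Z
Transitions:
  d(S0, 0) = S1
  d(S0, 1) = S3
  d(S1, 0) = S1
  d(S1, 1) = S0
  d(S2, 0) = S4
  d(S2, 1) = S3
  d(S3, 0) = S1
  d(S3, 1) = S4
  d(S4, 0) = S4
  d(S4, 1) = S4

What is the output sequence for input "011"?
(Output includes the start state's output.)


Start: S0 (output Y)
  --0--> S1 (output Z)
  --1--> S0 (output Y)
  --1--> S3 (output Y)

"YZYY"


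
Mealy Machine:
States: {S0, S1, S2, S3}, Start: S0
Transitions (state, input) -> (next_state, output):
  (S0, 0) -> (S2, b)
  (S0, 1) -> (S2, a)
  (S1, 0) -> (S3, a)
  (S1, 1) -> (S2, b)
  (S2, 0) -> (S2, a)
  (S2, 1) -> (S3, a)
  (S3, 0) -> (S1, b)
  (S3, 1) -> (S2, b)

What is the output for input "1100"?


Step-by-step:
  (S0, 1) -> (S2, a)
  (S2, 1) -> (S3, a)
  (S3, 0) -> (S1, b)
  (S1, 0) -> (S3, a)

"aaba"


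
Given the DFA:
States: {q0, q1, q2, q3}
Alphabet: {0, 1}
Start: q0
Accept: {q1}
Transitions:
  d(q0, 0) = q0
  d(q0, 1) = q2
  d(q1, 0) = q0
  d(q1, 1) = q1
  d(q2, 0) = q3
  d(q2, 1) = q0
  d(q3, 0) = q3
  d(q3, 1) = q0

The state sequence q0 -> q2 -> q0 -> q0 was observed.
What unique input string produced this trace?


Trace back each transition to find the symbol:
  q0 --[1]--> q2
  q2 --[1]--> q0
  q0 --[0]--> q0

"110"


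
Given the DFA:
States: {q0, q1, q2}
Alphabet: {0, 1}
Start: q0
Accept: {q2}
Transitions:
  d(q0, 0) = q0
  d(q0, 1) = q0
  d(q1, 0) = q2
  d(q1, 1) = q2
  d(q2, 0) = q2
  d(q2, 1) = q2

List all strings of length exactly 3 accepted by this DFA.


All strings of length 3: 8 total
Accepted: 0

None


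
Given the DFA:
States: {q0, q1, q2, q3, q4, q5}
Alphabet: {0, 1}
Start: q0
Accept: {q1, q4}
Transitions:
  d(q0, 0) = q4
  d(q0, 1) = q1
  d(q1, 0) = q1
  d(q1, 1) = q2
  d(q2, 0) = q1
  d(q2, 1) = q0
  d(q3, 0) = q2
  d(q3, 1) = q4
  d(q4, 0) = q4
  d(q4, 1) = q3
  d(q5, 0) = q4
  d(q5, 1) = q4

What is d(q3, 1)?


Looking up transition d(q3, 1)

q4


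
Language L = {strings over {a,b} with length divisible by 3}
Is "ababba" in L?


length = 6; 6 mod 3 = 0

Yes, "ababba" is in L


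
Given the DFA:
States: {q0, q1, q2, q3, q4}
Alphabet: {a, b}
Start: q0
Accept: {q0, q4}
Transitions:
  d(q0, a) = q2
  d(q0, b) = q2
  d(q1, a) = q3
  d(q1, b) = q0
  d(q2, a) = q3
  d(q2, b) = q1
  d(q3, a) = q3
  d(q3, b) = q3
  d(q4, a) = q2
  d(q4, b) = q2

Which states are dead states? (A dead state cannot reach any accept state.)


Forward reachability from each state:
  q0 -> reaches accept state q0 (live)
  q1 -> reaches accept state q0 (live)
  q2 -> reaches accept state q0 (live)
  q3 -> reaches {q3}, no accept state (dead)
  q4 -> reaches accept state q0 (live)

{q3}


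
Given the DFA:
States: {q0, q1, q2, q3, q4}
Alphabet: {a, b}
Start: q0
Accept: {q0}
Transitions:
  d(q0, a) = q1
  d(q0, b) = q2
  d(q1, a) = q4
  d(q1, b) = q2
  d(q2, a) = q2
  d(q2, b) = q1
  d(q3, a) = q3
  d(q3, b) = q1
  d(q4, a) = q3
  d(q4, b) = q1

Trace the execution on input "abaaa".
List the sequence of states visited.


Input: abaaa
d(q0, a) = q1
d(q1, b) = q2
d(q2, a) = q2
d(q2, a) = q2
d(q2, a) = q2


q0 -> q1 -> q2 -> q2 -> q2 -> q2


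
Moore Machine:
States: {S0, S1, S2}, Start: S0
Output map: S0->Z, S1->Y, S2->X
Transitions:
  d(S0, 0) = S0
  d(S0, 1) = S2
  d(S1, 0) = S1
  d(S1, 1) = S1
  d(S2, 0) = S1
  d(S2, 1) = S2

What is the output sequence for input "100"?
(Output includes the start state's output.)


Start: S0 (output Z)
  --1--> S2 (output X)
  --0--> S1 (output Y)
  --0--> S1 (output Y)

"ZXYY"
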